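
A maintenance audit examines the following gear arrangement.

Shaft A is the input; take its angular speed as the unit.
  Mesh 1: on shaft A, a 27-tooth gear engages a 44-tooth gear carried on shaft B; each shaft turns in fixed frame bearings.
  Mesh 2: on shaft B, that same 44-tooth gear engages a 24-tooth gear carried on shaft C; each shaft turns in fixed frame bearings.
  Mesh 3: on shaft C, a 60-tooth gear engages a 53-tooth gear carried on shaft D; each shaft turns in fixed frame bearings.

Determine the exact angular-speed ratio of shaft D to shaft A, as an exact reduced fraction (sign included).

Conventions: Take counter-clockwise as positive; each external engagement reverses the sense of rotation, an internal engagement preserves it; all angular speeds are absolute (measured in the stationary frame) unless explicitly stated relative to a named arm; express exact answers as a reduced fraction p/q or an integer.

-135/106

class = fixed-axis compound train [3 meshes; 3 ratios multiply, 3 sense flips]
mesh 1 [27T→44T]: running ratio 27/44, sense −
mesh 2 [44T→24T]: running ratio 9/8, sense +
mesh 3 [60T→53T]: running ratio 135/106, sense −
ω_out/ω_in = -135/106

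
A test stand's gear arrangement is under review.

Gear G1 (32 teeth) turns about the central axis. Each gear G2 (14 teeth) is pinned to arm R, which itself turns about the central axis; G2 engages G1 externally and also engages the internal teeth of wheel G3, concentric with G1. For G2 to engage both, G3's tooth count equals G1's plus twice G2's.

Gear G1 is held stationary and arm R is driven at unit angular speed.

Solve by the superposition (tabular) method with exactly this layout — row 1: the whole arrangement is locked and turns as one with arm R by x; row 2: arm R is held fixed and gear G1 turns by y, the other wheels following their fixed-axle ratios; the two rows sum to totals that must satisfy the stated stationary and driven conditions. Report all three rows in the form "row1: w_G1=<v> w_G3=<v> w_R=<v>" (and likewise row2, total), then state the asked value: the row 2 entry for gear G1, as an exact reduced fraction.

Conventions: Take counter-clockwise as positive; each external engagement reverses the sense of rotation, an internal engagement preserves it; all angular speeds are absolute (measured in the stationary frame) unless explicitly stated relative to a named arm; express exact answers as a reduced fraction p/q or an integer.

class = planetary set [G3 = 32+2·14 = 60; Willis about the carrier]
row 1 — lock + rotate with arm: ω_sun = ω_ring = ω_arm = x
row 2 (arm held, sun turns y): ω_ring = −(32/60)·y, ω_arm = 0
boundary: total ω_sun = x + y = 0 and total ω_arm = x = 1  ⇒  y = -1, x = 1
row 2 ring = −(32/60)·(-1) = 8/15
totals (row 1 + row 2): sun 1 + (-1) = 0, ring 1 + 8/15 = 23/15, arm 1 + 0 = 1
asked cell (row2, sun) = -1

row1: w_G1=1 w_G3=1 w_R=1
row2: w_G1=-1 w_G3=8/15 w_R=0
total: w_G1=0 w_G3=23/15 w_R=1
asked value: -1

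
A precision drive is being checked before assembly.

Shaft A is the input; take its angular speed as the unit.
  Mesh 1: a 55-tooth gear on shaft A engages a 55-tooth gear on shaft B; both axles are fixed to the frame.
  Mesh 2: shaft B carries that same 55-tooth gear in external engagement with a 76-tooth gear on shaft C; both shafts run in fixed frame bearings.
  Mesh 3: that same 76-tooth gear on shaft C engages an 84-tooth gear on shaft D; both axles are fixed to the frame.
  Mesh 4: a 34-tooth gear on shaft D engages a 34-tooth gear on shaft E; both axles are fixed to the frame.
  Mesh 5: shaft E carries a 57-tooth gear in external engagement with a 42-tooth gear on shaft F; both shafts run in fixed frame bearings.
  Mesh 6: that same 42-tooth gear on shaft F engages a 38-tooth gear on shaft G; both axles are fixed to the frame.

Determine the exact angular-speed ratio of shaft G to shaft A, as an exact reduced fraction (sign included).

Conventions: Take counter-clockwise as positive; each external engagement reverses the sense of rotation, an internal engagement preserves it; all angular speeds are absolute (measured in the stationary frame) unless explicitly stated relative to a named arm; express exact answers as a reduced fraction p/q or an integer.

class = fixed-axis compound train [6 meshes; 6 ratios multiply, 6 sense flips]
mesh 1 [55T→55T]: running ratio 1, sense −
mesh 2 [55T→76T]: running ratio 55/76, sense +
mesh 3 [76T→84T]: running ratio 55/84, sense −
mesh 4 [34T→34T]: running ratio 55/84, sense +
mesh 5 [57T→42T]: running ratio 1045/1176, sense −
mesh 6 [42T→38T]: running ratio 55/56, sense +
ω_out/ω_in = 55/56

55/56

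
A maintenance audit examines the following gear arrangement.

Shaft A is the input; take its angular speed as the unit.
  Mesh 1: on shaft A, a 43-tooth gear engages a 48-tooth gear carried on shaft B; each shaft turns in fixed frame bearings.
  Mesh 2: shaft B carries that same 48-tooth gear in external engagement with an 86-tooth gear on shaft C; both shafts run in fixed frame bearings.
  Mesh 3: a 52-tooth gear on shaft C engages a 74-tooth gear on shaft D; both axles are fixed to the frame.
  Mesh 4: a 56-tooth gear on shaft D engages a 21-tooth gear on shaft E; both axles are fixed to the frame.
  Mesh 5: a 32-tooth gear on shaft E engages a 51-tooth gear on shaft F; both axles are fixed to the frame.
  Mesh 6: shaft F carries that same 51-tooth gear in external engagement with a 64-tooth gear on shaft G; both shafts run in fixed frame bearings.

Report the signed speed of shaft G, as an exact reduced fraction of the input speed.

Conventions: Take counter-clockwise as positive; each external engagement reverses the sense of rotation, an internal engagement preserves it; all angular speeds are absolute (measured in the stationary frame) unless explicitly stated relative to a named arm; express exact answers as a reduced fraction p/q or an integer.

6-mesh fixed-axis compound train (all bearings frame-fixed)
mesh 1 [43T→48T]: |ω|/ω_in = 1×43/48 = 43/48, sense flips to −
mesh 2 [48T→86T]: |ω|/ω_in = (43/48)×48/86 = 1/2, sense flips to +
mesh 3 [52T→74T]: |ω|/ω_in = (1/2)×52/74 = 13/37, sense flips to −
mesh 4 [56T→21T]: |ω|/ω_in = (13/37)×56/21 = 104/111, sense flips to +
mesh 5 [32T→51T]: |ω|/ω_in = (104/111)×32/51 = 3328/5661, sense flips to −
mesh 6 [51T→64T]: |ω|/ω_in = (3328/5661)×51/64 = 52/111, sense flips to +
signed output speed (× input speed) = 52/111

52/111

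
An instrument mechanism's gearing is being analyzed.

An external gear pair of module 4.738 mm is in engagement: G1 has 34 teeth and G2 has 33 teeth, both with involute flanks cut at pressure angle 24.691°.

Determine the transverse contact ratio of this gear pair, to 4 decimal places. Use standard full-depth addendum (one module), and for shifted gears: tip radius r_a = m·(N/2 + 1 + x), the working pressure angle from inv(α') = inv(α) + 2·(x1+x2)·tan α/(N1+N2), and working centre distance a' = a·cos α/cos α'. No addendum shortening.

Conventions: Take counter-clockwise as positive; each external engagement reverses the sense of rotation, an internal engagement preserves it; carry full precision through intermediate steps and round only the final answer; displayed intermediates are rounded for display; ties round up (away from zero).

recognized (one external pair, fixed centres): single-mesh tooth geometry, m = 4.738, N1 = 34, N2 = 33
base radii: r_b1 = 73.181986, r_b2 = 71.029574
tip radii: r_a1 = 85.284000, r_a2 = 82.915000
no profile shift: α' = α, a' = a
action lengths: √(r_a1²−r_b1²) = 43.792210, √(r_a2²−r_b2²) = 42.774955
base pitch p_b = π·m·cos α = 13.523999
CR = (43.792210 + 42.774955 − 158.723000·sin 24.69100°)/13.523999 = 1.498425
contact ratio ≈ 1.4984

1.4984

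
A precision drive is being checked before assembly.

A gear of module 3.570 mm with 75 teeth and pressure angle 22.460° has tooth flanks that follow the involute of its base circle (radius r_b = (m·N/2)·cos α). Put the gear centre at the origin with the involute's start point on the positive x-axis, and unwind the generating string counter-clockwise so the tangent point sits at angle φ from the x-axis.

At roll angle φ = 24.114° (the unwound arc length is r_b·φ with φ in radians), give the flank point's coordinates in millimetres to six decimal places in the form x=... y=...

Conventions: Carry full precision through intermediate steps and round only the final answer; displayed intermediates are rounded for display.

x=134.196944 y=3.020276

single-mesh involute tooth geometry (75T wheel at module 3.570)
pitch radius r_p = m·N/2 = 3.570·75/2 = 133.875000
base radius r_b = r_p·cos α = 133.875000·cos 22.460° = 123.720109
roll angle φ = 24.114° = 0.42086870 rad
x = r_b·(cos φ + φ·sin φ) = 134.196944
y = r_b·(sin φ − φ·cos φ) = 3.020276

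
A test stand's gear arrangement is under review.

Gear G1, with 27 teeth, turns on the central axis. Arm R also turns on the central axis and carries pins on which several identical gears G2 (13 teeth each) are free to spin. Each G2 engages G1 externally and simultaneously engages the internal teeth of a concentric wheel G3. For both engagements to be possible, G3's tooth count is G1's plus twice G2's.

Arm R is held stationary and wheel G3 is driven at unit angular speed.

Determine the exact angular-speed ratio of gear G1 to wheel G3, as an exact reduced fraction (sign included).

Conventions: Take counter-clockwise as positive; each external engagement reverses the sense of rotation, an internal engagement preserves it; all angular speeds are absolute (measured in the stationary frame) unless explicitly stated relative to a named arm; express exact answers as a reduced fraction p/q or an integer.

-53/27

topology: planetary set — G1 27T / G2 13T / G3 53T, arm = carrier (Willis)
ring teeth: 27 + 2·13 = 53
27(ω_sun−ω_arm) = −53(ω_ring−ω_arm),  ω_arm = 0, ω_ring = 1
ω_sun = 0 − (53/27)(1−0) = -53/27
ω_out/ω_in = -53/27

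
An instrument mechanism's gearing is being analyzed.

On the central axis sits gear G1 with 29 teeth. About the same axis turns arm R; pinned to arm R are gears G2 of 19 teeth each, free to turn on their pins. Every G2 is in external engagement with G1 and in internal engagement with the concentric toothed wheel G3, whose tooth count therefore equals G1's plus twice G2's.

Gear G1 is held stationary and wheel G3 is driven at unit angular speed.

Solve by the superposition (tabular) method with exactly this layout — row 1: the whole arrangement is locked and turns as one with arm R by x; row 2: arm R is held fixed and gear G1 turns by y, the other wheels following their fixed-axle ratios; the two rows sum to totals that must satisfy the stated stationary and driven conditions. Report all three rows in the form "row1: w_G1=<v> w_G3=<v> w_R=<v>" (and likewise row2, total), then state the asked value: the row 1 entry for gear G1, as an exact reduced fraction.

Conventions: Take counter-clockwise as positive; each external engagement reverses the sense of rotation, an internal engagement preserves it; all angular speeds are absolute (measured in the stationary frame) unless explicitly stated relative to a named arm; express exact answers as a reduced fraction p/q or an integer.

row1: w_G1=67/96 w_G3=67/96 w_R=67/96
row2: w_G1=-67/96 w_G3=29/96 w_R=0
total: w_G1=0 w_G3=1 w_R=67/96
asked value: 67/96

recognized (axles ride arm R): planetary set, 29/19/67 teeth
row 1 — lock + rotate with arm: ω_sun = ω_ring = ω_arm = x
row 2: sun turns y, ring = −(29/67)·y, arm 0
boundary: total ω_sun = x + y = 0 and total ω_ring = x − (29/67)·y = 1  ⇒  y = -67/96, x = 67/96
row 2 ring = −(29/67)·(-67/96) = 29/96
totals (row 1 + row 2): sun 67/96 + (-67/96) = 0, ring 67/96 + 29/96 = 1, arm 67/96 + 0 = 67/96
asked cell (row1, sun) = 67/96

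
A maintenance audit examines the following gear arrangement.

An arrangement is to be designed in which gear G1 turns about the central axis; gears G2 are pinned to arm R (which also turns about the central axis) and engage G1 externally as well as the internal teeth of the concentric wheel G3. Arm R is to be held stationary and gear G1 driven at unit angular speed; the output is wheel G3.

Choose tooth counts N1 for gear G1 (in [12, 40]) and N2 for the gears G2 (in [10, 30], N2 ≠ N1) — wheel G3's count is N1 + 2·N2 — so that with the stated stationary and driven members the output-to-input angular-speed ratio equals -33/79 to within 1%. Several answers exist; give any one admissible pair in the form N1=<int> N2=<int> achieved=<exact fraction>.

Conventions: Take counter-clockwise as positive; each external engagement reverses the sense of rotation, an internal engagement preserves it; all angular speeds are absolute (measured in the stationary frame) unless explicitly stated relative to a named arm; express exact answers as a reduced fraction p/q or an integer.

planetary set to be sized for -33/79 (Willis relation)
Willis with ω_arm = 0: ω_ring/ω_sun = −N1/N3; set equal to -33/79  ⇒  N3/N1 = −1/(-33/79) = 79/33
N3 = N1 + 2·N2  ⇒  N2/N1 = (N3/N1 − 1)/2 = (79/33 − 1)/2 = 23/33
smallest multiple with N1 ≥ 12 and N2 ≥ 10: k = 1  ⇒  N1 = 1·33 = 33, N2 = 1·23 = 23 (N1 ≤ 40, N2 ≤ 30, N2 ≠ N1 ✓), N3 = 33 + 2·23 = 79
check: −N1/N3 with N1 = 33, N3 = 79 gives -33/79; |achieved − target| = 0 ≤ 33/7900 ✓

N1=33 N2=23 achieved=-33/79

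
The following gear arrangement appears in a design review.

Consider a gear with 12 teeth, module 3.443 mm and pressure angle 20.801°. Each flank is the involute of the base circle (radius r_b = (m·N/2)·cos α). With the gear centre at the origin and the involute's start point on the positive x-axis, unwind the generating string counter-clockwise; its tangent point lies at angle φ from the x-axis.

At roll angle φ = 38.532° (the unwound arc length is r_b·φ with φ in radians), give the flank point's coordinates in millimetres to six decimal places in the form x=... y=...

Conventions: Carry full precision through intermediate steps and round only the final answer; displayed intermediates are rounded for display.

x=23.197008 y=1.870773

class = single-mesh tooth geometry [base-circle involute, m = 3.443, 12T]
pitch radius r_p = m·N/2 = 3.443·12/2 = 20.658000
base radius r_b = r_p·cos α = 20.658000·cos 20.801° = 19.311501
roll angle φ = 38.532° = 0.67251027 rad
x = r_b·(cos φ + φ·sin φ) = 23.197008
y = r_b·(sin φ − φ·cos φ) = 1.870773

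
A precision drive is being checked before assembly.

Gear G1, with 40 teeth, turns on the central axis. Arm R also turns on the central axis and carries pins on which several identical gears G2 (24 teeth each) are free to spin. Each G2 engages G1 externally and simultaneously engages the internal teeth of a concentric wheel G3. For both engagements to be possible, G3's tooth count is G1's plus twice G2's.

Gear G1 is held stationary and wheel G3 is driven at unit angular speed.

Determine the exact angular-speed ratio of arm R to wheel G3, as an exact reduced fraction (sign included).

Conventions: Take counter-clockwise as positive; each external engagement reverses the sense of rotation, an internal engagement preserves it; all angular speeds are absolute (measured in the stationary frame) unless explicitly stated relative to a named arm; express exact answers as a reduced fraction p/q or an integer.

11/16

planetary set (40T centre, 24T on arm, 88T internal) — Willis relation
ring teeth: 40 + 2·24 = 88
40(ω_sun−ω_arm) = −88(ω_ring−ω_arm),  ω_sun = 0, ω_ring = 1
40(0−ω_arm) = −88(1−ω_arm)  ⇒  128·ω_arm = 88  ⇒  ω_arm = 11/16
ω_out/ω_in = 11/16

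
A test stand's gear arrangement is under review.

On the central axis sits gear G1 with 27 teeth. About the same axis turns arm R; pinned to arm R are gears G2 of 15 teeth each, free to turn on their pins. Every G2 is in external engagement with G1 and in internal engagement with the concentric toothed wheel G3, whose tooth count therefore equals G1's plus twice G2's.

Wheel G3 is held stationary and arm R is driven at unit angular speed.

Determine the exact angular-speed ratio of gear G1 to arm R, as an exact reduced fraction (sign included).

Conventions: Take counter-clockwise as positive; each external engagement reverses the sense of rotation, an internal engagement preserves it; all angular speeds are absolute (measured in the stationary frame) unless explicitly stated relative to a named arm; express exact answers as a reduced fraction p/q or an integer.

28/9

planetary set (27T centre, 15T on arm, 57T internal) — Willis relation
ring teeth: 27 + 2·15 = 57
27(ω_sun−ω_arm) = −57(ω_ring−ω_arm),  ω_ring = 0, ω_arm = 1
ω_sun = 1 − (57/27)(0−1) = 28/9
ω_out/ω_in = 28/9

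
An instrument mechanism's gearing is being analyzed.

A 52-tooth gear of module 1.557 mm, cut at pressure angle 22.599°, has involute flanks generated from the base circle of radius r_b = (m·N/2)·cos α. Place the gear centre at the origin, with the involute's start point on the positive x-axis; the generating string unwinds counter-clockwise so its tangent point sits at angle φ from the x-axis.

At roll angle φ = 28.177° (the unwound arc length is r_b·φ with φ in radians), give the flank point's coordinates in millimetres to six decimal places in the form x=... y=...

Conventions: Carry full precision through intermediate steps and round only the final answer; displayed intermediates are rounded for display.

x=41.623456 y=1.446175

topology: single-mesh involute geometry — m = 1.557, N = 52
pitch radius r_p = m·N/2 = 1.557·52/2 = 40.482000
base radius r_b = r_p·cos α = 40.482000·cos 22.599° = 37.373668
roll angle φ = 28.177° = 0.49178142 rad
x = r_b·(cos φ + φ·sin φ) = 41.623456
y = r_b·(sin φ − φ·cos φ) = 1.446175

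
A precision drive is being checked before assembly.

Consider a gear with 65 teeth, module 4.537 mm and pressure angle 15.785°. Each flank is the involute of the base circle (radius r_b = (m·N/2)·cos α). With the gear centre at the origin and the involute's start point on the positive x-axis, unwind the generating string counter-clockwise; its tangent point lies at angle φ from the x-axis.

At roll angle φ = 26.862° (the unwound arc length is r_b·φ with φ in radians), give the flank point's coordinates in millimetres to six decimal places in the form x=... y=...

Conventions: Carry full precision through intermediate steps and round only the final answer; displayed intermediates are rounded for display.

x=156.639520 y=4.767686

topology: single-mesh involute geometry — m = 4.537, N = 65
pitch radius r_p = m·N/2 = 4.537·65/2 = 147.452500
base radius r_b = r_p·cos α = 147.452500·cos 15.785° = 141.891955
roll angle φ = 26.862° = 0.46883034 rad
x = r_b·(cos φ + φ·sin φ) = 156.639520
y = r_b·(sin φ − φ·cos φ) = 4.767686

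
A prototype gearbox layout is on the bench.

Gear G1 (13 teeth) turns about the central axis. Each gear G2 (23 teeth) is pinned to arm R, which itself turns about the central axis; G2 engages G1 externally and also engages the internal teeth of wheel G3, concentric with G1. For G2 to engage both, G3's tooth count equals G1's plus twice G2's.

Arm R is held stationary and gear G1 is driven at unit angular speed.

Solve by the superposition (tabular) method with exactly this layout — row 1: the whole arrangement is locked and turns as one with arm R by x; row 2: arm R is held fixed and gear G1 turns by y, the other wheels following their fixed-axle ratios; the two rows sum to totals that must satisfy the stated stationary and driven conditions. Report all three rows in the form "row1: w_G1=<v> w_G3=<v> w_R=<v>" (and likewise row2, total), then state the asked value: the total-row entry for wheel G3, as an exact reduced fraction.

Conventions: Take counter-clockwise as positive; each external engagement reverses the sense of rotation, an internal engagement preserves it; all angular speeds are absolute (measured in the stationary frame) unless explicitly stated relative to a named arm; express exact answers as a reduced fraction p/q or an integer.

recognized (axles ride arm R): planetary set, 13/23/59 teeth
row 1 — lock + rotate with arm: ω_sun = ω_ring = ω_arm = x
superposition row 2 [arm held]: sun y, ring −(13/59)·y, arm 0
boundary: total ω_arm = x = 0 and total ω_sun = x + y = 1  ⇒  y = 1, x = 0
row 2 ring = −(13/59)·1 = -13/59
totals (row 1 + row 2): sun 0 + 1 = 1, ring 0 + (-13/59) = -13/59, arm 0 + 0 = 0
asked cell (total, ring) = -13/59

row1: w_G1=0 w_G3=0 w_R=0
row2: w_G1=1 w_G3=-13/59 w_R=0
total: w_G1=1 w_G3=-13/59 w_R=0
asked value: -13/59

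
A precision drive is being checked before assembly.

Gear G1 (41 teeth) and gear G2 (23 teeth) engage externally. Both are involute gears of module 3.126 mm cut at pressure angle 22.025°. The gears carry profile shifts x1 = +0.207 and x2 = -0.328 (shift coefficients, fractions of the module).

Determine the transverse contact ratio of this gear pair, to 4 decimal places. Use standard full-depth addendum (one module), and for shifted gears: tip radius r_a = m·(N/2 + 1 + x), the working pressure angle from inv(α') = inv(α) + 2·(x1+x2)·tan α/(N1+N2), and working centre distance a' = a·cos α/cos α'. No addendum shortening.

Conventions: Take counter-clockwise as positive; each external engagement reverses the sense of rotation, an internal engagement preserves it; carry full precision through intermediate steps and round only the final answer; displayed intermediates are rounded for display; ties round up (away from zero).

topology: single-mesh involute geometry — m = 3.126, 41T/23T pair
base radii: r_b1 = 59.406243, r_b2 = 33.325453
tip radii: r_a1 = 67.856082, r_a2 = 38.049672
inv(α') = inv(22.025°) + 2·(+0.207-0.328)·tan α/(41+23) = 0.01859546  ⇒  α' = 21.47440°
a' = a·cos α / cos α' = 100.0320·cos 22.025°/cos 21.47440° = 99.649226
action lengths: √(r_a1²−r_b1²) = 32.792472, √(r_a2²−r_b2²) = 18.362780
base pitch p_b = π·m·cos α = 9.103913
CR = (32.792472 + 18.362780 − 99.649226·sin 21.47440°)/9.103913 = 1.611956
contact ratio ≈ 1.6120

1.6120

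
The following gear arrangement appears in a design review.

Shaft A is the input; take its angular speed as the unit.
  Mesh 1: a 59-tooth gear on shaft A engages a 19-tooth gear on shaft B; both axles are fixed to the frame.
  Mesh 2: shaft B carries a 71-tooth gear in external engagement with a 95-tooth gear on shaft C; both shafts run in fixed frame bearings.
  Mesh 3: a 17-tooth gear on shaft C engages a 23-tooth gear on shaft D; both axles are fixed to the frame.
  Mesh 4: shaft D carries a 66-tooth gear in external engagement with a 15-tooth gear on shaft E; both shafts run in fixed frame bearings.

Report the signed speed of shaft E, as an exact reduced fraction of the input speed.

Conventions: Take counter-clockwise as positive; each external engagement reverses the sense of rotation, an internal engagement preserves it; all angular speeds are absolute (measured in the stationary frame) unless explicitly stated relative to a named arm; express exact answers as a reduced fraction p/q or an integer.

1566686/207575

4-mesh fixed-axis compound train (all bearings frame-fixed)
mesh 1 [59T→19T]: |ω|/ω_in = 1×59/19 = 59/19, sense flips to −
mesh 2 [71T→95T]: |ω|/ω_in = (59/19)×71/95 = 4189/1805, sense flips to +
mesh 3 [17T→23T]: |ω|/ω_in = (4189/1805)×17/23 = 71213/41515, sense flips to −
mesh 4 [66T→15T]: |ω|/ω_in = (71213/41515)×66/15 = 1566686/207575, sense flips to +
signed output speed (× input speed) = 1566686/207575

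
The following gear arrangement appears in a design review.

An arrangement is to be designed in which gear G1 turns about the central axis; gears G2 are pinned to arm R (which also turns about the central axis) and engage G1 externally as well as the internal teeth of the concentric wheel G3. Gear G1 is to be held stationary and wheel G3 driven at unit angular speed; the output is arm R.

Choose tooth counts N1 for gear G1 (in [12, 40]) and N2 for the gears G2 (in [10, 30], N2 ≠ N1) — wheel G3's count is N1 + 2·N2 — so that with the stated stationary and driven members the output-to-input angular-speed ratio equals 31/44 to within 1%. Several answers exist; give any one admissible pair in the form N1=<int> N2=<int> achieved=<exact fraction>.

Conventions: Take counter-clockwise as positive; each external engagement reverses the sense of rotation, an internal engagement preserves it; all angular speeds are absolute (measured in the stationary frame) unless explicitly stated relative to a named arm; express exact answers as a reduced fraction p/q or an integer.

N1=26 N2=18 achieved=31/44

planetary set to be sized for 31/44 (Willis relation)
Willis with ω_sun = 0: ω_arm/ω_ring = N3/(N1+N3); set equal to 31/44  ⇒  N3/N1 = (31/44)/(1 − 31/44) = 31/13
N3 = N1 + 2·N2  ⇒  N2/N1 = (N3/N1 − 1)/2 = (31/13 − 1)/2 = 9/13
smallest multiple with N1 ≥ 12 and N2 ≥ 10: k = 2  ⇒  N1 = 2·13 = 26, N2 = 2·9 = 18 (N1 ≤ 40, N2 ≤ 30, N2 ≠ N1 ✓), N3 = 26 + 2·18 = 62
check: N3/(N1+N3) with N1 = 26, N3 = 62 gives 31/44; |achieved − target| = 0 ≤ 31/4400 ✓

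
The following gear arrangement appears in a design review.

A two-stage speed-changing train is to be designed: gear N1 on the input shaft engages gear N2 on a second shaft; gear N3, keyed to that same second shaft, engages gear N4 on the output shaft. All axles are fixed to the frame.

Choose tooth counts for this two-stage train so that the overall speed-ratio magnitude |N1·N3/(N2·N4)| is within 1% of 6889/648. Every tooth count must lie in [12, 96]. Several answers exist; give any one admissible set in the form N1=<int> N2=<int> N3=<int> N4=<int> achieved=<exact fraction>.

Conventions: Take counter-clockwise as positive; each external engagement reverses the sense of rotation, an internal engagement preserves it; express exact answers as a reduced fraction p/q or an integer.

N1=83 N2=12 N3=83 N4=54 achieved=6889/648

topology: fixed-axis compound train — 2 stages, target 6889/648
target = 6889/648 in lowest terms: an exact hit needs N1·N3 = k·6889 and N2·N4 = k·648 for one integer k, every count in [12, 96]; additionally prefer no 1:1 stage (N1 ≠ N2, N3 ≠ N4)
k = 1: N1·N3 = 6889 = 83·83, N2·N4 = 648 = 12·54
achieved = 83·83/(12·54) = 6889/648; |achieved − target| = 0 ≤ 6889/64800 ✓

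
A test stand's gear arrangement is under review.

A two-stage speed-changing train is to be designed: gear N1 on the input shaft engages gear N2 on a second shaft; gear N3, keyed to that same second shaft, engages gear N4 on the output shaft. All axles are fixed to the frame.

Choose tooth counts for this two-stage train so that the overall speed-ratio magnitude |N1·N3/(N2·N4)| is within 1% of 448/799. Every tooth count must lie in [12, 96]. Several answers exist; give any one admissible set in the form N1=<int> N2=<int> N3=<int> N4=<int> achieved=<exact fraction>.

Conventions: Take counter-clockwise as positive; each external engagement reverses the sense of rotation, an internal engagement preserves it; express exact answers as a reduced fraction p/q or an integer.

N1=14 N2=17 N3=32 N4=47 achieved=448/799

2-stage fixed-axis compound train for ratio 448/799
target = 448/799 in lowest terms: an exact hit needs N1·N3 = k·448 and N2·N4 = k·799 for one integer k, every count in [12, 96]; additionally prefer no 1:1 stage (N1 ≠ N2, N3 ≠ N4)
k = 1: N1·N3 = 448 = 14·32, N2·N4 = 799 = 17·47
achieved = 14·32/(17·47) = 448/799; |achieved − target| = 0 ≤ 112/19975 ✓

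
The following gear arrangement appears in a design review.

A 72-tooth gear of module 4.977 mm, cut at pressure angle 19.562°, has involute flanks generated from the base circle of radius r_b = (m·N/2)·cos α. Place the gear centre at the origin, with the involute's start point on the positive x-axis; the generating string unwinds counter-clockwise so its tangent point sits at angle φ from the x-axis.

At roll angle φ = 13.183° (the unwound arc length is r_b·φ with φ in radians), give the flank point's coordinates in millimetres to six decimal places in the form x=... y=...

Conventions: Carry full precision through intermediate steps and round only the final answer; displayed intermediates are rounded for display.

recognized (one wheel, involute flank): single-mesh tooth geometry, m = 4.977, N = 72
pitch radius r_p = m·N/2 = 4.977·72/2 = 179.172000
base radius r_b = r_p·cos α = 179.172000·cos 19.562° = 168.830143
roll angle φ = 13.183° = 0.23008676 rad
x = r_b·(cos φ + φ·sin φ) = 173.240097
y = r_b·(sin φ − φ·cos φ) = 0.681872

x=173.240097 y=0.681872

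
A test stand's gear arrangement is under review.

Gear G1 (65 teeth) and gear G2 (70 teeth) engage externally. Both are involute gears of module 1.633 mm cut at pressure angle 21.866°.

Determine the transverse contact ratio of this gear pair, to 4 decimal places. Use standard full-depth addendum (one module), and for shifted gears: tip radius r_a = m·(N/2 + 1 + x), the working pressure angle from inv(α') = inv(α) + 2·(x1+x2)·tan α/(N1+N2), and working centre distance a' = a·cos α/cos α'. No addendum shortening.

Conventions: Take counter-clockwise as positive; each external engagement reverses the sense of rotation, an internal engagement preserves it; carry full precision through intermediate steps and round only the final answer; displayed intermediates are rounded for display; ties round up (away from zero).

1.7012

recognized (one external pair, fixed centres): single-mesh tooth geometry, m = 1.633, N1 = 65, N2 = 70
base radii: r_b1 = 49.254328, r_b2 = 53.043122
tip radii: r_a1 = 54.705500, r_a2 = 58.788000
no profile shift: α' = α, a' = a
action lengths: √(r_a1²−r_b1²) = 23.805523, √(r_a2²−r_b2²) = 25.346718
base pitch p_b = π·m·cos α = 4.761140
CR = (23.805523 + 25.346718 − 110.227500·sin 21.86600°)/4.761140 = 1.701153
contact ratio ≈ 1.7012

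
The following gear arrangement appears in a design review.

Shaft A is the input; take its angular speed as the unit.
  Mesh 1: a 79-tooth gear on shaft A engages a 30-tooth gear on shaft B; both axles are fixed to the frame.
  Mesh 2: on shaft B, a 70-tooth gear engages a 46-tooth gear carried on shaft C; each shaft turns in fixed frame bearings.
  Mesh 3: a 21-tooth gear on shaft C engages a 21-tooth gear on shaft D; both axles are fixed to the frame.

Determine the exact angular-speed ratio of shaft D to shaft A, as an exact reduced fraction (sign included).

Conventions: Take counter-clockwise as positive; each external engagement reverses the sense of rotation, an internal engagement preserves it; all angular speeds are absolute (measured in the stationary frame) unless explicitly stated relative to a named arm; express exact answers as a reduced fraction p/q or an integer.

class = fixed-axis compound train [3 meshes; 3 ratios multiply, 3 sense flips]
mesh 1 [79T→30T]: running ratio 79/30, sense −
mesh 2 [70T→46T]: running ratio 553/138, sense +
mesh 3 [21T→21T]: running ratio 553/138, sense −
ω_out/ω_in = -553/138

-553/138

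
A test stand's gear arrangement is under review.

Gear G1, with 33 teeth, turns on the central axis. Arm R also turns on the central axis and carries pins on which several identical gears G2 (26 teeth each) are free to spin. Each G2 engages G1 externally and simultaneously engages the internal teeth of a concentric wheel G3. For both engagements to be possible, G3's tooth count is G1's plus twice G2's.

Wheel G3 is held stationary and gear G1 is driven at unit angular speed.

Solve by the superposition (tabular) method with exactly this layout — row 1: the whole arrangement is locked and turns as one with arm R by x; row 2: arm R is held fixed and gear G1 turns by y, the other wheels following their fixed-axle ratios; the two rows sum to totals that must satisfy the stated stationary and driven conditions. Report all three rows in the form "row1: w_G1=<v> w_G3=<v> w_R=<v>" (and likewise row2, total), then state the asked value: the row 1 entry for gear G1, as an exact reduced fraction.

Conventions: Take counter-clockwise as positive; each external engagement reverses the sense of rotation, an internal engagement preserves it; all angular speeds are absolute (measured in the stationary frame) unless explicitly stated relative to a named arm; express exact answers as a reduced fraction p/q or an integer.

topology: planetary set — G1 33T / G2 26T / G3 85T, arm = carrier (Willis)
row 1: whole set turns with the arm by x
row 2 — arm fixed, fixed-axis ratios: sun y, ring −(33/85)·y, arm 0
boundary: total ω_ring = x − (33/85)·y = 0 and total ω_sun = x + y = 1  ⇒  y = 85/118, x = 33/118
row 2 ring = −(33/85)·85/118 = -33/118
totals (row 1 + row 2): sun 33/118 + 85/118 = 1, ring 33/118 + (-33/118) = 0, arm 33/118 + 0 = 33/118
asked cell (row1, sun) = 33/118

row1: w_G1=33/118 w_G3=33/118 w_R=33/118
row2: w_G1=85/118 w_G3=-33/118 w_R=0
total: w_G1=1 w_G3=0 w_R=33/118
asked value: 33/118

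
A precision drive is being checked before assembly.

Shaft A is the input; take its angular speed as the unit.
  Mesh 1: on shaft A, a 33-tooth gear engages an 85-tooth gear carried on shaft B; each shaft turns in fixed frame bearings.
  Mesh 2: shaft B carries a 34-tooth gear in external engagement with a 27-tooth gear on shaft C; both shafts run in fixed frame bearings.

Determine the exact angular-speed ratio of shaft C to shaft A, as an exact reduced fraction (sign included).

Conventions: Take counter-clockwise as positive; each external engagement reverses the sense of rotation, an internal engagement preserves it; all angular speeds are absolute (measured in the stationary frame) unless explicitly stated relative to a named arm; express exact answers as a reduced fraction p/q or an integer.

class = fixed-axis compound train [2 meshes; 2 ratios multiply, 2 sense flips]
mesh 1 [33T→85T]: running ratio 33/85, sense −
mesh 2 [34T→27T]: running ratio 22/45, sense +
ω_out/ω_in = 22/45

22/45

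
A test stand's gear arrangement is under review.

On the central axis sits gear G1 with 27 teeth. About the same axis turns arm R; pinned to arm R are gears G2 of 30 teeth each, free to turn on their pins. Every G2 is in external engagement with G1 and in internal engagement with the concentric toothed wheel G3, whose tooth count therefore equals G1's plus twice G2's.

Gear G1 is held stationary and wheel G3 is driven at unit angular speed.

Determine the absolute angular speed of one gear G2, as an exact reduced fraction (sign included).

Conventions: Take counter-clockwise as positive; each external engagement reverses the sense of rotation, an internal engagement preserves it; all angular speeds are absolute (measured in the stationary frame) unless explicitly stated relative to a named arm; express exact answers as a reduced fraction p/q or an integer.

29/20

topology: planetary set — G1 27T / G2 30T / G3 87T, arm = carrier (Willis)
ring teeth: 27 + 2·30 = 87
27(ω_sun−ω_arm) = −87(ω_ring−ω_arm),  ω_sun = 0, ω_ring = 1
27(0−ω_arm) = −87(1−ω_arm)  ⇒  114·ω_arm = 87  ⇒  ω_arm = 29/38
sun–planet mesh: 27·(0−29/38) = −30·(ω_p−ω_arm)  ⇒  ω_p−ω_arm = 261/380
ω_p = 29/38 + 261/380 = 29/20
exact speed ratio = 29/20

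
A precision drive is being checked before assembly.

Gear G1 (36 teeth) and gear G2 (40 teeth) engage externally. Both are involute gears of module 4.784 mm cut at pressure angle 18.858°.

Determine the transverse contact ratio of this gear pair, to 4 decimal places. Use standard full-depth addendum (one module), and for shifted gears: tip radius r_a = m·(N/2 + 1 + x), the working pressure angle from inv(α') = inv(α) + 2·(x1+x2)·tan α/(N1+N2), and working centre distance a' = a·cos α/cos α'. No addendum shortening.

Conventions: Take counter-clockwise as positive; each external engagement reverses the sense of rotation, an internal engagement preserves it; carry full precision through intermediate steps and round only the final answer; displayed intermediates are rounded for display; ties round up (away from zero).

topology: single-mesh involute geometry — m = 4.784, 36T/40T pair
base radii: r_b1 = 81.489727, r_b2 = 90.544141
tip radii: r_a1 = 90.896000, r_a2 = 100.464000
no profile shift: α' = α, a' = a
action lengths: √(r_a1²−r_b1²) = 40.267942, √(r_a2²−r_b2²) = 43.528999
base pitch p_b = π·m·cos α = 14.222640
CR = (40.267942 + 43.528999 − 181.792000·sin 18.85800°)/14.222640 = 1.760393
contact ratio ≈ 1.7604

1.7604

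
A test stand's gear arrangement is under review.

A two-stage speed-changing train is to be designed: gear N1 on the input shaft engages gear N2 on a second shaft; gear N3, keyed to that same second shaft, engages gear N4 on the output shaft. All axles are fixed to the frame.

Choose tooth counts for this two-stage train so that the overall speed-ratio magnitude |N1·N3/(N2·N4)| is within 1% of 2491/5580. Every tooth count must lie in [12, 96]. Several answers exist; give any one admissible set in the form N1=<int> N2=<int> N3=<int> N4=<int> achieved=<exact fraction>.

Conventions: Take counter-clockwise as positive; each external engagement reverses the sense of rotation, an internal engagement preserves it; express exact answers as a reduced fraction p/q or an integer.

N1=47 N2=60 N3=53 N4=93 achieved=2491/5580

topology: fixed-axis compound train — 2 stages, target 2491/5580
target = 2491/5580 in lowest terms: an exact hit needs N1·N3 = k·2491 and N2·N4 = k·5580 for one integer k, every count in [12, 96]; additionally prefer no 1:1 stage (N1 ≠ N2, N3 ≠ N4)
k = 1: N1·N3 = 2491 = 47·53, N2·N4 = 5580 = 60·93
achieved = 47·53/(60·93) = 2491/5580; |achieved − target| = 0 ≤ 2491/558000 ✓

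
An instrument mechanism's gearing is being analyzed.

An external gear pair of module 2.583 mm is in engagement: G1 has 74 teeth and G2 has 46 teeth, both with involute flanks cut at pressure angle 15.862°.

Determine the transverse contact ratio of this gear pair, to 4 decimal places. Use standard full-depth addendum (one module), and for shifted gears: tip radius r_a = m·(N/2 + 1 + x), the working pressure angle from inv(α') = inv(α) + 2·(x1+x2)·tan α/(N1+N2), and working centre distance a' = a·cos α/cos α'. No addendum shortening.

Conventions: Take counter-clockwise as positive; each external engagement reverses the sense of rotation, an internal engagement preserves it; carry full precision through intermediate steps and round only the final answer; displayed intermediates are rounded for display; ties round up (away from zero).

recognized (one external pair, fixed centres): single-mesh tooth geometry, m = 2.583, N1 = 74, N2 = 46
base radii: r_b1 = 91.931923, r_b2 = 57.146871
tip radii: r_a1 = 98.154000, r_a2 = 61.992000
no profile shift: α' = α, a' = a
action lengths: √(r_a1²−r_b1²) = 34.390830, √(r_a2²−r_b2²) = 24.025885
base pitch p_b = π·m·cos α = 7.805747
CR = (34.390830 + 24.025885 − 154.980000·sin 15.86200°)/7.805747 = 2.057123
contact ratio ≈ 2.0571

2.0571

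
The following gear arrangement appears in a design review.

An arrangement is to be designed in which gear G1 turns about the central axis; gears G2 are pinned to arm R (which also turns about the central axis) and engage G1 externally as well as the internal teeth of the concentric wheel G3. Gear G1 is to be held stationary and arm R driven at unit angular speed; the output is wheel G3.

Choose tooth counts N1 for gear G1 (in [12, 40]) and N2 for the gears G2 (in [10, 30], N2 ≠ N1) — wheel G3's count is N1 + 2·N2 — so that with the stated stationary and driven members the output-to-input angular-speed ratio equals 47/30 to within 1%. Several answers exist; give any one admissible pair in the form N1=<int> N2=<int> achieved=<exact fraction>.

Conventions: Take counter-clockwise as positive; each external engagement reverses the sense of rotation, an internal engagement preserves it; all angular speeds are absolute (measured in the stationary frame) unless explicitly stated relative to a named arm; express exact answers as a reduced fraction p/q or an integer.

class = planetary set [ratio 47/30 wanted; Willis about the carrier]
Willis with ω_sun = 0: ω_ring/ω_arm = (N1+N3)/N3; set equal to 47/30  ⇒  N3/N1 = 1/(47/30 − 1) = 30/17
N3 = N1 + 2·N2  ⇒  N2/N1 = (N3/N1 − 1)/2 = (30/17 − 1)/2 = 13/34
smallest multiple with N1 ≥ 12 and N2 ≥ 10: k = 1  ⇒  N1 = 1·34 = 34, N2 = 1·13 = 13 (N1 ≤ 40, N2 ≤ 30, N2 ≠ N1 ✓), N3 = 34 + 2·13 = 60
check: (N1+N3)/N3 with N1 = 34, N3 = 60 gives 47/30; |achieved − target| = 0 ≤ 47/3000 ✓

N1=34 N2=13 achieved=47/30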